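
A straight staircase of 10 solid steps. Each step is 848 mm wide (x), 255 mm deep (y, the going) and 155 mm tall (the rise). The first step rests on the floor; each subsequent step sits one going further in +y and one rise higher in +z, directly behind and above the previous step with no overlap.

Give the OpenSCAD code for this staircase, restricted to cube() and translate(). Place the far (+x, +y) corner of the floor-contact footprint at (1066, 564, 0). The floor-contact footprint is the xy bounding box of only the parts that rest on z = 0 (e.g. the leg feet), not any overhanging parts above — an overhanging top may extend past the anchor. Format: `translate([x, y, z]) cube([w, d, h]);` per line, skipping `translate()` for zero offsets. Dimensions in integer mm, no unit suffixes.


translate([218, 309, 0]) cube([848, 255, 155]);
translate([218, 564, 155]) cube([848, 255, 155]);
translate([218, 819, 310]) cube([848, 255, 155]);
translate([218, 1074, 465]) cube([848, 255, 155]);
translate([218, 1329, 620]) cube([848, 255, 155]);
translate([218, 1584, 775]) cube([848, 255, 155]);
translate([218, 1839, 930]) cube([848, 255, 155]);
translate([218, 2094, 1085]) cube([848, 255, 155]);
translate([218, 2349, 1240]) cube([848, 255, 155]);
translate([218, 2604, 1395]) cube([848, 255, 155]);


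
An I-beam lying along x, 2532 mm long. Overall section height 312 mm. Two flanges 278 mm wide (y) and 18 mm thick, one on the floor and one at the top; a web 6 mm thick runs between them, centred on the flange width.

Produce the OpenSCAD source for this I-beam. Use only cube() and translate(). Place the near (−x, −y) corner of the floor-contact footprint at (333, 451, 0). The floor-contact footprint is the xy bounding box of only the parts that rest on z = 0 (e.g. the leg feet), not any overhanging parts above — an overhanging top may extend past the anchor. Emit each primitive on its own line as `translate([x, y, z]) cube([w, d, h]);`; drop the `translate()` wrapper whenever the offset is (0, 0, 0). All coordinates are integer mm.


translate([333, 451, 0]) cube([2532, 278, 18]);
translate([333, 587, 18]) cube([2532, 6, 276]);
translate([333, 451, 294]) cube([2532, 278, 18]);


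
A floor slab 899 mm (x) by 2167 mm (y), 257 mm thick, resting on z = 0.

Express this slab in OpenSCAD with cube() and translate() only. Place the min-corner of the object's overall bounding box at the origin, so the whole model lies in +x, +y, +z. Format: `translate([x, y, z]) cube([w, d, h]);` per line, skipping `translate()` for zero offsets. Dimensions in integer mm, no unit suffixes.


cube([899, 2167, 257]);


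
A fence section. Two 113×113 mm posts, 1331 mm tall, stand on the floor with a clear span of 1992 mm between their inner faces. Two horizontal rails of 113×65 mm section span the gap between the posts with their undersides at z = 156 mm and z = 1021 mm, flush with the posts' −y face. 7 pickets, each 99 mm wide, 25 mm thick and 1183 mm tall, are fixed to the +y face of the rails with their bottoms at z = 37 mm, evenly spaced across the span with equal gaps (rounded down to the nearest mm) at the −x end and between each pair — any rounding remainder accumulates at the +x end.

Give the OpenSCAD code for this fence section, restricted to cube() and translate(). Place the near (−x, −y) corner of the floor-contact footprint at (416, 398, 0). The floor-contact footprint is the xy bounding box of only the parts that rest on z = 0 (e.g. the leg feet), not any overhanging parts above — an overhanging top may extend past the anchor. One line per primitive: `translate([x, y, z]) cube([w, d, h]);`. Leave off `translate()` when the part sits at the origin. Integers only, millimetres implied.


translate([416, 398, 0]) cube([113, 113, 1331]);
translate([2521, 398, 0]) cube([113, 113, 1331]);
translate([529, 398, 156]) cube([1992, 113, 65]);
translate([529, 398, 1021]) cube([1992, 113, 65]);
translate([691, 511, 37]) cube([99, 25, 1183]);
translate([952, 511, 37]) cube([99, 25, 1183]);
translate([1213, 511, 37]) cube([99, 25, 1183]);
translate([1474, 511, 37]) cube([99, 25, 1183]);
translate([1735, 511, 37]) cube([99, 25, 1183]);
translate([1996, 511, 37]) cube([99, 25, 1183]);
translate([2257, 511, 37]) cube([99, 25, 1183]);


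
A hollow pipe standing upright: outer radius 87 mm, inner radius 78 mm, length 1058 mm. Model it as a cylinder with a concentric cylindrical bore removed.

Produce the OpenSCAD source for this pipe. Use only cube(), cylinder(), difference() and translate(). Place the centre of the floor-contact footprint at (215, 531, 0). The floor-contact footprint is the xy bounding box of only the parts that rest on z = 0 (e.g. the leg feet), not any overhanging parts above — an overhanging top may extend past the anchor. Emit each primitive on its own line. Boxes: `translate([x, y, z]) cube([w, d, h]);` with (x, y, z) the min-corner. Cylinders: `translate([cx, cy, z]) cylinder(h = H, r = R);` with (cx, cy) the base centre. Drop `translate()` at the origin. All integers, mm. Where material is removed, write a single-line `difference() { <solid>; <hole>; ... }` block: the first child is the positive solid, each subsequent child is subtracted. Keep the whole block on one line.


difference() { translate([215, 531, 0]) cylinder(h = 1058, r = 87); translate([215, 531, 0]) cylinder(h = 1058, r = 78); }


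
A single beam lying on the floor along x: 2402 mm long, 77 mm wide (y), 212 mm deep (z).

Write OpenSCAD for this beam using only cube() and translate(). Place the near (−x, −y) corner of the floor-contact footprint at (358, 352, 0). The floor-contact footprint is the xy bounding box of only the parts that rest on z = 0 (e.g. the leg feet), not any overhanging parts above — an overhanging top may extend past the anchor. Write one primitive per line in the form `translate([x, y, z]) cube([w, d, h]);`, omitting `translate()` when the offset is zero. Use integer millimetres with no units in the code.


translate([358, 352, 0]) cube([2402, 77, 212]);


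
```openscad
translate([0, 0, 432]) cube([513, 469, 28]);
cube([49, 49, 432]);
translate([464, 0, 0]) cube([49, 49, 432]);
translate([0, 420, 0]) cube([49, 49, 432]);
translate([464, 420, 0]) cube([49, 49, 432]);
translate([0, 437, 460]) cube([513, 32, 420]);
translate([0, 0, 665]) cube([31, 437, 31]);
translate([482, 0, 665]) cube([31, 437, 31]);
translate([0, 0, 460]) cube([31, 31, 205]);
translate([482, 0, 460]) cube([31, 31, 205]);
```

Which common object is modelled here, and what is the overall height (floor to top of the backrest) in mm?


A chair. The overall height is 880 mm.

A slab on four corner posts with a tall panel at the back — a chair. The seat slab sits at z = 432 with thickness 28, and the 420 mm backrest starts at the seat top, so the overall height is 432 + 28 + 420 = 880 mm.


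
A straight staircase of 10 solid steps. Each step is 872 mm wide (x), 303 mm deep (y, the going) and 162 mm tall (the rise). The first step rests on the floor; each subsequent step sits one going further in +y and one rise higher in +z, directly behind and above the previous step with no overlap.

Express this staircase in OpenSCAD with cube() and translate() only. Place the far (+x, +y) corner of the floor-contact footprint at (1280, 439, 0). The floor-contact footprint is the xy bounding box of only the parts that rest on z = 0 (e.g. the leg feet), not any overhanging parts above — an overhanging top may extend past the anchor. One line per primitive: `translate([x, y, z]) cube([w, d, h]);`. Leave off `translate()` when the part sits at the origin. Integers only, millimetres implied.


translate([408, 136, 0]) cube([872, 303, 162]);
translate([408, 439, 162]) cube([872, 303, 162]);
translate([408, 742, 324]) cube([872, 303, 162]);
translate([408, 1045, 486]) cube([872, 303, 162]);
translate([408, 1348, 648]) cube([872, 303, 162]);
translate([408, 1651, 810]) cube([872, 303, 162]);
translate([408, 1954, 972]) cube([872, 303, 162]);
translate([408, 2257, 1134]) cube([872, 303, 162]);
translate([408, 2560, 1296]) cube([872, 303, 162]);
translate([408, 2863, 1458]) cube([872, 303, 162]);


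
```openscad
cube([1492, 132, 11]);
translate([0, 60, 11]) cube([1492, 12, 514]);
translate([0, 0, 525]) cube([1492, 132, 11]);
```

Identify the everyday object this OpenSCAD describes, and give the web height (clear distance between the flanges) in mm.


An I-beam. The web height is 514 mm.

Two wide flanges with a thin centred web — an I-beam. Overall 536 mm minus two 11 mm flanges gives a web of 536 − 2·11 = 514 mm.


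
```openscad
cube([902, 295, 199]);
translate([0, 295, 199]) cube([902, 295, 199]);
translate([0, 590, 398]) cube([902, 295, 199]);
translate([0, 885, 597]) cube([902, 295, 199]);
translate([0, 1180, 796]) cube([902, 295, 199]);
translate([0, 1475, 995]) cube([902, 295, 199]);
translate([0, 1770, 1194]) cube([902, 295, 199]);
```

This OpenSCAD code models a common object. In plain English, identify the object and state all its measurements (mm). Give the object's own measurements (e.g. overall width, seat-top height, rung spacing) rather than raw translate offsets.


A straight staircase of 7 solid steps. Each step is 902 mm wide (x), 295 mm deep (y, the going) and 199 mm tall (the rise). The first step rests on the floor; each subsequent step sits one going further in +y and one rise higher in +z, directly behind and above the previous step with no overlap.


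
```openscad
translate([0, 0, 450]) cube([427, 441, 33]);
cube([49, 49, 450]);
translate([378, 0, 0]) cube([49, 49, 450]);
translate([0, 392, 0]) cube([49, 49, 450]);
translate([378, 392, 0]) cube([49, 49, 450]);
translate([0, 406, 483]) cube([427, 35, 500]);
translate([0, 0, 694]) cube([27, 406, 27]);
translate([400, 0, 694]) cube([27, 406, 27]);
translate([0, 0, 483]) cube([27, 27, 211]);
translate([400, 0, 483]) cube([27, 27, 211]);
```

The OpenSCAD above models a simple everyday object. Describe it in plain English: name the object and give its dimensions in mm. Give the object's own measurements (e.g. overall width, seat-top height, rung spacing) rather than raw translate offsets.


A chair. The seat is a 427×441×33 mm slab with its top at z = 483 mm, on four 49×49 mm corner legs (flush with the seat edges, standing on z = 0). A flat backrest 35 mm thick, 500 mm tall, spans the full seat width and rises from the seat top along its +y edge, rear face flush with the rear of the seat. Two armrests of 27×27 mm section run along each side from the seat's front edge to the front of the backrest, top faces 238 mm above the seat top and outer faces flush with the seat's x-edges; a 27×27 mm post under the front of each armrest stands on the seat at the front corner.


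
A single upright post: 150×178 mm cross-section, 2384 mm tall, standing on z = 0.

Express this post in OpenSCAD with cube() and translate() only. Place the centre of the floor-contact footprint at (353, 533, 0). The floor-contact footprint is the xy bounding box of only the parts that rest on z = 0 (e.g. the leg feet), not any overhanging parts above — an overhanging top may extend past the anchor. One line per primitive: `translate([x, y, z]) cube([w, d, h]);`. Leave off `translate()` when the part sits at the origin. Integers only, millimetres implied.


translate([278, 444, 0]) cube([150, 178, 2384]);


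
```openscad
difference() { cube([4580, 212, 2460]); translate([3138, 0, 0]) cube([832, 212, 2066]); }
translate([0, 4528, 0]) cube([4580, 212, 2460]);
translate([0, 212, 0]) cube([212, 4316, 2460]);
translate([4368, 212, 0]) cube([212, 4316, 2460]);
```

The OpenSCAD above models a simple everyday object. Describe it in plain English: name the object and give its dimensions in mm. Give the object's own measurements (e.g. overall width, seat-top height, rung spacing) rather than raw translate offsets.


A single room: four walls, each 2460 mm tall and 212 mm thick, enclosing an outside footprint 4580×4740 mm (x × y), no floor or roof. The front and back walls (−y and +y sides) run the full x-width; the side walls fit between their inner faces. A door opening 832 mm wide and 2066 mm tall is cut through the front wall from the floor up, its −x edge 3138 mm from the wall's −x end.


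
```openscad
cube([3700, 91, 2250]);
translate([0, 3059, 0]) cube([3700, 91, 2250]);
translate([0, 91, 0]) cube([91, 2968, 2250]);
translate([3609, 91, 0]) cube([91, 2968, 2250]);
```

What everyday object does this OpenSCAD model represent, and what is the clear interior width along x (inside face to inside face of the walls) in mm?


A house (or room) frame. The interior width is 3518 mm.

Four 2250 mm walls enclosing a rectangle with no floor or roof — a room or house frame. Outside width is 3700 mm and wall thickness is 91 mm, so the interior width is 3700 − 2 × 91 = 3518 mm.


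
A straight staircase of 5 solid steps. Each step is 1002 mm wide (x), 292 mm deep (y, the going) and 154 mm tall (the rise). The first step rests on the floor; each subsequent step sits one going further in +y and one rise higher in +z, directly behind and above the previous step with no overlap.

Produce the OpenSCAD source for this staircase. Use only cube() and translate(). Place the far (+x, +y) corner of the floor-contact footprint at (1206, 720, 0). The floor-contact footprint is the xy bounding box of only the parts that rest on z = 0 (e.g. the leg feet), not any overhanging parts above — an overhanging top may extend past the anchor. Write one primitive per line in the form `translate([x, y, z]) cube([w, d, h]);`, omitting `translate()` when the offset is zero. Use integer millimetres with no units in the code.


translate([204, 428, 0]) cube([1002, 292, 154]);
translate([204, 720, 154]) cube([1002, 292, 154]);
translate([204, 1012, 308]) cube([1002, 292, 154]);
translate([204, 1304, 462]) cube([1002, 292, 154]);
translate([204, 1596, 616]) cube([1002, 292, 154]);


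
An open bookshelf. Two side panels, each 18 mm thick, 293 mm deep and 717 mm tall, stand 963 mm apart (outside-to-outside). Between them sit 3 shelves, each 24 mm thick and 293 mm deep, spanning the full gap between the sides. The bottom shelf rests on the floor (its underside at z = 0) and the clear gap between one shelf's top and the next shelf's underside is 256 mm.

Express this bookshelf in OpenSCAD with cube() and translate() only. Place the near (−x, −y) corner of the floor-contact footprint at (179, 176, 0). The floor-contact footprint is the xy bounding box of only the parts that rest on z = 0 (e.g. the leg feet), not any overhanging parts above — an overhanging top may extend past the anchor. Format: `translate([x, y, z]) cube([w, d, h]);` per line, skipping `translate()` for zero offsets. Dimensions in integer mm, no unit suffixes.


translate([179, 176, 0]) cube([18, 293, 717]);
translate([1124, 176, 0]) cube([18, 293, 717]);
translate([197, 176, 0]) cube([927, 293, 24]);
translate([197, 176, 280]) cube([927, 293, 24]);
translate([197, 176, 560]) cube([927, 293, 24]);


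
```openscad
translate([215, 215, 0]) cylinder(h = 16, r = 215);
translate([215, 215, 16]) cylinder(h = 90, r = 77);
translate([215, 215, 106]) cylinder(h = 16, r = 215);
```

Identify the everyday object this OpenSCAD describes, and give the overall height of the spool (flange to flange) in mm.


A spool. The overall height is 122 mm.

Three coaxial cylinders, large–small–large — a spool. Two 16 mm flanges and a 90 mm core give 16 + 90 + 16 = 122 mm.


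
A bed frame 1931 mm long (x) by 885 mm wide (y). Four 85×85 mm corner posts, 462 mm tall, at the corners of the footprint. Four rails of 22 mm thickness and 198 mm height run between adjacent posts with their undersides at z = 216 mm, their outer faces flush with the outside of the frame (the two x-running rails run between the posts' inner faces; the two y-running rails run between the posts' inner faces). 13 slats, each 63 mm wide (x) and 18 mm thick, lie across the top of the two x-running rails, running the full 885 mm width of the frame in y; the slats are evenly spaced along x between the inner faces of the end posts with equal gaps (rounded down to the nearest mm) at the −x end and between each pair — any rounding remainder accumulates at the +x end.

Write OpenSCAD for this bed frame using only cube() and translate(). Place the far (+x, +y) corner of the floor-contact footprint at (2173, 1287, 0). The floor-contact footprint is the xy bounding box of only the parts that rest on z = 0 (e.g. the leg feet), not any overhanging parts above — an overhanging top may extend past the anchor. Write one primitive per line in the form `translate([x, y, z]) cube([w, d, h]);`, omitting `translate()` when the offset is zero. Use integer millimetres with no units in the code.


// slat z = rail_z + rail_h = 216 + 198 = 414
// slat gap = ⌊(1761 − 13·63) / 14⌋ = 67
translate([242, 402, 0]) cube([85, 85, 462]);
translate([242, 1202, 0]) cube([85, 85, 462]);
translate([2088, 402, 0]) cube([85, 85, 462]);
translate([2088, 1202, 0]) cube([85, 85, 462]);
translate([327, 402, 216]) cube([1761, 22, 198]);
translate([327, 1265, 216]) cube([1761, 22, 198]);
translate([242, 487, 216]) cube([22, 715, 198]);
translate([2151, 487, 216]) cube([22, 715, 198]);
translate([394, 402, 414]) cube([63, 885, 18]);
translate([524, 402, 414]) cube([63, 885, 18]);
translate([654, 402, 414]) cube([63, 885, 18]);
translate([784, 402, 414]) cube([63, 885, 18]);
translate([914, 402, 414]) cube([63, 885, 18]);
translate([1044, 402, 414]) cube([63, 885, 18]);
translate([1174, 402, 414]) cube([63, 885, 18]);
translate([1304, 402, 414]) cube([63, 885, 18]);
translate([1434, 402, 414]) cube([63, 885, 18]);
translate([1564, 402, 414]) cube([63, 885, 18]);
translate([1694, 402, 414]) cube([63, 885, 18]);
translate([1824, 402, 414]) cube([63, 885, 18]);
translate([1954, 402, 414]) cube([63, 885, 18]);


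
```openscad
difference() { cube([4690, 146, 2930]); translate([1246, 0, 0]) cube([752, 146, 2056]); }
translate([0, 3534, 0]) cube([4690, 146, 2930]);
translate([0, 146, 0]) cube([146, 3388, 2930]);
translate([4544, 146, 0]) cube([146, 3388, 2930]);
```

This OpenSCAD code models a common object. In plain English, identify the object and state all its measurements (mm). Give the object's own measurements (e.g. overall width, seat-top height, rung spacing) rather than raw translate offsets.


A single room: four walls, each 2930 mm tall and 146 mm thick, enclosing an outside footprint 4690×3680 mm (x × y), no floor or roof. The front and back walls (−y and +y sides) run the full x-width; the side walls fit between their inner faces. A door opening 752 mm wide and 2056 mm tall is cut through the front wall from the floor up, its −x edge 1246 mm from the wall's −x end.


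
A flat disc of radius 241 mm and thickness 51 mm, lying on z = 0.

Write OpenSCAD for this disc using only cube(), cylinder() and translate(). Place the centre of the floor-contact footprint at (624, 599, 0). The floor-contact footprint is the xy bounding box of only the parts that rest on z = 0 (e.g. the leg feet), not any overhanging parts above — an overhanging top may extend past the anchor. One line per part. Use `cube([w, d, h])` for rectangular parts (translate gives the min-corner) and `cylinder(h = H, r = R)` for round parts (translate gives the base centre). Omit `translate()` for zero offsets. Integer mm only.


translate([624, 599, 0]) cylinder(h = 51, r = 241);


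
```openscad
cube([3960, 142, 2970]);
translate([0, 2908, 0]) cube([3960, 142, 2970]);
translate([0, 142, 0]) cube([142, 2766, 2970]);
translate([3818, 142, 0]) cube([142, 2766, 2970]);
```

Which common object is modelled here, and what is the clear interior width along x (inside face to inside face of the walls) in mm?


A house (or room) frame. The interior width is 3676 mm.

Four 2970 mm walls enclosing a rectangle with no floor or roof — a room or house frame. Outside width is 3960 mm and wall thickness is 142 mm, so the interior width is 3960 − 2 × 142 = 3676 mm.


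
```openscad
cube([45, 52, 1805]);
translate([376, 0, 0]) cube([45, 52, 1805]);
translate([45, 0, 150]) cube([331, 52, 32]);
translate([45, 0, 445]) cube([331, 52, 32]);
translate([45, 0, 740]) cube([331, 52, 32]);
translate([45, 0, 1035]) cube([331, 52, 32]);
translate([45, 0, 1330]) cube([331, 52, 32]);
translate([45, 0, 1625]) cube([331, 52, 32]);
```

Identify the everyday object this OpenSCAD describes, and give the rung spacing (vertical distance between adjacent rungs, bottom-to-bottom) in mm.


A ladder. The rung spacing is 295 mm.

Two tall 45×52 posts with 6 short bars between them — a ladder. Adjacent rungs sit at z = 150 and z = 445, so the spacing is 445 − 150 = 295 mm.


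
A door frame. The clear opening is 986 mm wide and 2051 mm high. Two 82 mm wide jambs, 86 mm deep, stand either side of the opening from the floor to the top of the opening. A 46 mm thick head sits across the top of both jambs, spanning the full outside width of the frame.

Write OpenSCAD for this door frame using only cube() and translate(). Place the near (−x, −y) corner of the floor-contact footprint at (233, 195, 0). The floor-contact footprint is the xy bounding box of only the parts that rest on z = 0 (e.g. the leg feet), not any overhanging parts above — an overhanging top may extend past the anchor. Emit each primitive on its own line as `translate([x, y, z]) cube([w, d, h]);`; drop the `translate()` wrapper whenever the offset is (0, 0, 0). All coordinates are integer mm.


translate([233, 195, 0]) cube([82, 86, 2051]);
translate([1301, 195, 0]) cube([82, 86, 2051]);
translate([233, 195, 2051]) cube([1150, 86, 46]);


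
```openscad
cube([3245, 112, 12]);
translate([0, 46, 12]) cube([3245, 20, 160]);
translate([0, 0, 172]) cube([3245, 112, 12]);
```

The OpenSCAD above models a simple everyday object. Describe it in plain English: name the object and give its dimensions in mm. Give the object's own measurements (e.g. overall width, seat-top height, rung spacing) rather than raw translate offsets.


An I-beam lying along x, 3245 mm long. Overall section height 184 mm. Two flanges 112 mm wide (y) and 12 mm thick, one on the floor and one at the top; a web 20 mm thick runs between them, centred on the flange width.


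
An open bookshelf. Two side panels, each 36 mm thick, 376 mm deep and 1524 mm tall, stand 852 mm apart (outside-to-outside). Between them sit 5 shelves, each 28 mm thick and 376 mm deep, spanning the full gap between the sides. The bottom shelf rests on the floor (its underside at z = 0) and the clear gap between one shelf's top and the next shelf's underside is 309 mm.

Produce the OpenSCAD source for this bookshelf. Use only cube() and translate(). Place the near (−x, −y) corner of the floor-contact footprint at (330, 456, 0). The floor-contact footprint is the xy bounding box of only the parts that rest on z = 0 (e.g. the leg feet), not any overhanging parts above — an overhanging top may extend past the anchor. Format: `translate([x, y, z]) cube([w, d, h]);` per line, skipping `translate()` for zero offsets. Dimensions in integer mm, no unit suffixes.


translate([330, 456, 0]) cube([36, 376, 1524]);
translate([1146, 456, 0]) cube([36, 376, 1524]);
translate([366, 456, 0]) cube([780, 376, 28]);
translate([366, 456, 337]) cube([780, 376, 28]);
translate([366, 456, 674]) cube([780, 376, 28]);
translate([366, 456, 1011]) cube([780, 376, 28]);
translate([366, 456, 1348]) cube([780, 376, 28]);


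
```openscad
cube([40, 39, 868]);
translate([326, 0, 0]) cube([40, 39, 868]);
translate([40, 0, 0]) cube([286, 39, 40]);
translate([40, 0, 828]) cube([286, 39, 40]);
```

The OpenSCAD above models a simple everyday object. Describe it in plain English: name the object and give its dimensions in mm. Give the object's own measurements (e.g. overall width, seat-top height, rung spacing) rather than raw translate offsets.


A rectangular picture frame lying in the x–z plane (depth along y). The opening is 286 mm wide (x) by 788 mm tall (z), surrounded by a border 40 mm wide on all four sides. The frame is 39 mm deep and is made of two full-height vertical stiles with two horizontal rails fitted between them.


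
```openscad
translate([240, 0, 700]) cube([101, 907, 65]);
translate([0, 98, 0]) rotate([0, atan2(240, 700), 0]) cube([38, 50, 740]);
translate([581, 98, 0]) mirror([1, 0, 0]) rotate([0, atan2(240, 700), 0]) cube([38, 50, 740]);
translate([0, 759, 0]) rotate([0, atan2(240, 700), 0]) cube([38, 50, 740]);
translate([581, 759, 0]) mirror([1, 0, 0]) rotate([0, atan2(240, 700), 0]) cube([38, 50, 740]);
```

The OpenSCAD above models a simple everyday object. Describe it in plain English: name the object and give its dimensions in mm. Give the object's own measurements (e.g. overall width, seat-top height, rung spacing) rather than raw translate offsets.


A sawhorse. A 101×907×65 mm beam (x, y, z) sits on two A-frame leg pairs. Each pair is two raked legs of 38×50 mm section (50 mm along y) splaying symmetrically in x. Each leg rises 700 mm vertically over 240 mm of horizontal reach and is 740 mm long along its own axis. Every leg's outer bottom edge rests on the floor and its outer top edge meets a bottom edge of the beam — the left legs (tilting toward +x) meet the beam's −x bottom edge, the right legs (their mirror images, tilting toward −x) meet its +x bottom edge — so the leg tops tuck under the beam, the beam's underside is 700 mm above the floor, and the feet are 581 mm apart outside-to-outside with the beam centred between them. The two leg pairs are set in 98 mm from either end of the beam.


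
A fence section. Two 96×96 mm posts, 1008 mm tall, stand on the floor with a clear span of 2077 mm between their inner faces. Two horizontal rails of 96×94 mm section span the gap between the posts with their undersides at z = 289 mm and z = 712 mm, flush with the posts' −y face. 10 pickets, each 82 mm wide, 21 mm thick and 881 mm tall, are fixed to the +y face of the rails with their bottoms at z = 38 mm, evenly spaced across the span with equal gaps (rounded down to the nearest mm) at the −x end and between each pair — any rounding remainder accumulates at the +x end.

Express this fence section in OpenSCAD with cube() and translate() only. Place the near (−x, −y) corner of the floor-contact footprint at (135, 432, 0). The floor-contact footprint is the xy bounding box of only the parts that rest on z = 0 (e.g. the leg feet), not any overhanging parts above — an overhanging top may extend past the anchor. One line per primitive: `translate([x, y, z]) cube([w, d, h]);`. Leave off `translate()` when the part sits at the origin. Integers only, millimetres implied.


translate([135, 432, 0]) cube([96, 96, 1008]);
translate([2308, 432, 0]) cube([96, 96, 1008]);
translate([231, 432, 289]) cube([2077, 96, 94]);
translate([231, 432, 712]) cube([2077, 96, 94]);
translate([345, 528, 38]) cube([82, 21, 881]);
translate([541, 528, 38]) cube([82, 21, 881]);
translate([737, 528, 38]) cube([82, 21, 881]);
translate([933, 528, 38]) cube([82, 21, 881]);
translate([1129, 528, 38]) cube([82, 21, 881]);
translate([1325, 528, 38]) cube([82, 21, 881]);
translate([1521, 528, 38]) cube([82, 21, 881]);
translate([1717, 528, 38]) cube([82, 21, 881]);
translate([1913, 528, 38]) cube([82, 21, 881]);
translate([2109, 528, 38]) cube([82, 21, 881]);


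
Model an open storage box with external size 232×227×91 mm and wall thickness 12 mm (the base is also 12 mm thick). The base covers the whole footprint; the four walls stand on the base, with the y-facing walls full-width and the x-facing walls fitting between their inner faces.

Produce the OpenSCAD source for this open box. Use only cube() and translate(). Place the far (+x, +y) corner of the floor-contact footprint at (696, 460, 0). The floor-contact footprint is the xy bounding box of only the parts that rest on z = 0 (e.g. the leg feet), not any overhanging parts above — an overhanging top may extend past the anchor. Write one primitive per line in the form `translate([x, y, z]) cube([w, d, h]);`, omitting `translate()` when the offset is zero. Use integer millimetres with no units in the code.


translate([464, 233, 0]) cube([232, 227, 12]);
translate([464, 233, 12]) cube([232, 12, 79]);
translate([464, 448, 12]) cube([232, 12, 79]);
translate([464, 245, 12]) cube([12, 203, 79]);
translate([684, 245, 12]) cube([12, 203, 79]);


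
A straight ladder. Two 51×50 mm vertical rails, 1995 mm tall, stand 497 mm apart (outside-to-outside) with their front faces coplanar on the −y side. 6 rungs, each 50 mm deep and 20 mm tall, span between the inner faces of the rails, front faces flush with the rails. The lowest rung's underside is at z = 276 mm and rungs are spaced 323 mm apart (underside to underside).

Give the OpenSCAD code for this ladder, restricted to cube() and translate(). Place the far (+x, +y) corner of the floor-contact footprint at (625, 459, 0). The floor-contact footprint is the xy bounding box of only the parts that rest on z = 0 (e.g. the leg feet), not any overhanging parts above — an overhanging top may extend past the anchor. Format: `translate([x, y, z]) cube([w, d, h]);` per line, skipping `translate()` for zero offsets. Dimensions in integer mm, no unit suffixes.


translate([128, 409, 0]) cube([51, 50, 1995]);
translate([574, 409, 0]) cube([51, 50, 1995]);
translate([179, 409, 276]) cube([395, 50, 20]);
translate([179, 409, 599]) cube([395, 50, 20]);
translate([179, 409, 922]) cube([395, 50, 20]);
translate([179, 409, 1245]) cube([395, 50, 20]);
translate([179, 409, 1568]) cube([395, 50, 20]);
translate([179, 409, 1891]) cube([395, 50, 20]);


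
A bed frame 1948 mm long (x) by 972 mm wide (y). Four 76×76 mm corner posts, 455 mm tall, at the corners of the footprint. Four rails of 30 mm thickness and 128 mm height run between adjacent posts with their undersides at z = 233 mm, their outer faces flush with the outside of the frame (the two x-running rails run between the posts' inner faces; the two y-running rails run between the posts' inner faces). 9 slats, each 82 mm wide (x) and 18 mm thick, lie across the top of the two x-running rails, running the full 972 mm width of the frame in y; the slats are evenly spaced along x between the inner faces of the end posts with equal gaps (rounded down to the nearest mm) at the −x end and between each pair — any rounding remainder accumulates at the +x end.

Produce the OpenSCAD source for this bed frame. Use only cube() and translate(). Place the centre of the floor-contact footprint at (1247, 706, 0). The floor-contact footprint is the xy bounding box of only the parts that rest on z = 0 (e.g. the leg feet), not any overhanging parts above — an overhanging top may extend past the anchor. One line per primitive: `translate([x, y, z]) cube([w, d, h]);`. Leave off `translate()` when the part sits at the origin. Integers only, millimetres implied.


// slat z = rail_z + rail_h = 233 + 128 = 361
// slat gap = ⌊(1796 − 9·82) / 10⌋ = 105
translate([273, 220, 0]) cube([76, 76, 455]);
translate([273, 1116, 0]) cube([76, 76, 455]);
translate([2145, 220, 0]) cube([76, 76, 455]);
translate([2145, 1116, 0]) cube([76, 76, 455]);
translate([349, 220, 233]) cube([1796, 30, 128]);
translate([349, 1162, 233]) cube([1796, 30, 128]);
translate([273, 296, 233]) cube([30, 820, 128]);
translate([2191, 296, 233]) cube([30, 820, 128]);
translate([454, 220, 361]) cube([82, 972, 18]);
translate([641, 220, 361]) cube([82, 972, 18]);
translate([828, 220, 361]) cube([82, 972, 18]);
translate([1015, 220, 361]) cube([82, 972, 18]);
translate([1202, 220, 361]) cube([82, 972, 18]);
translate([1389, 220, 361]) cube([82, 972, 18]);
translate([1576, 220, 361]) cube([82, 972, 18]);
translate([1763, 220, 361]) cube([82, 972, 18]);
translate([1950, 220, 361]) cube([82, 972, 18]);


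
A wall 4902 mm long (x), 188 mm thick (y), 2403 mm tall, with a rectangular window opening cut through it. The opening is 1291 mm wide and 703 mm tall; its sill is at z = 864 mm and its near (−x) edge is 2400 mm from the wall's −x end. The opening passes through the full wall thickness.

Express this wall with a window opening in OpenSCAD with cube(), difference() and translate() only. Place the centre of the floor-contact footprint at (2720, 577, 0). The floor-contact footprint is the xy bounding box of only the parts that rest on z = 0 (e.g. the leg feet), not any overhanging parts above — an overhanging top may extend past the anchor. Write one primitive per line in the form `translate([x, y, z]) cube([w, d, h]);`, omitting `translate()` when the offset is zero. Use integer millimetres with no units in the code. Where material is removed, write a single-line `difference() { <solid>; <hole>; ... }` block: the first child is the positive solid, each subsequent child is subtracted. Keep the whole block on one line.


difference() { translate([269, 483, 0]) cube([4902, 188, 2403]); translate([2669, 483, 864]) cube([1291, 188, 703]); }


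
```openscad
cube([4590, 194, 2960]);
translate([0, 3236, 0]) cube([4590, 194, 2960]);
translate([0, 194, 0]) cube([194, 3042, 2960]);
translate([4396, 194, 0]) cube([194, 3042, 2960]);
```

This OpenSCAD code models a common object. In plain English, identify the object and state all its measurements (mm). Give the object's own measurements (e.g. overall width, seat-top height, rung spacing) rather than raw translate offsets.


The wall frame of a small rectangular building: four walls, each 2960 mm tall and 194 mm thick, enclosing a footprint 4590 mm (x) by 3430 mm (y) outside-to-outside, with no floor or roof. The front and back walls (the −y and +y sides) span the full width; the two side walls fit between them.


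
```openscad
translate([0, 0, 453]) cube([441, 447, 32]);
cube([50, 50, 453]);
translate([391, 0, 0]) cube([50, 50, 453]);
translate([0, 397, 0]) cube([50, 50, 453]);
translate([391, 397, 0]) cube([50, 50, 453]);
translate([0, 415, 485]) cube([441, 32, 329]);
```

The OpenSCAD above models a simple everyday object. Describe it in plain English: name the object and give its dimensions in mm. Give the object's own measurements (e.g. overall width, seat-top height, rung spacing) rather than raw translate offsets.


A chair. The seat is a 441×447×32 mm slab with its top at z = 485 mm, on four 50×50 mm corner legs (flush with the seat edges, standing on z = 0). A flat backrest 32 mm thick, 329 mm tall, spans the full seat width and rises from the seat top along its +y edge, rear face flush with the rear of the seat.


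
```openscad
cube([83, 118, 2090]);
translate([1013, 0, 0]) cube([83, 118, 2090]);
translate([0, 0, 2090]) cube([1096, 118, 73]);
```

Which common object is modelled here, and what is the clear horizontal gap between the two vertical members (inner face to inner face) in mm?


A door frame. The clear opening width is 930 mm.

Two 2090 mm tall posts with a header on top — a door frame. The left jamb is 83 mm wide at x = 0; the right jamb starts at x = 1013. The clear opening is 1013 − 83 = 930 mm.


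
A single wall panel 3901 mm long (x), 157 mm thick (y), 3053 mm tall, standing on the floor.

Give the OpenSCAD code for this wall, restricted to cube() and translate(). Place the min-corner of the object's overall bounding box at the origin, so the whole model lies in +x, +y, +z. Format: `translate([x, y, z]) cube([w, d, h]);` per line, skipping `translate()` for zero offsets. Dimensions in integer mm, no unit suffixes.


cube([3901, 157, 3053]);


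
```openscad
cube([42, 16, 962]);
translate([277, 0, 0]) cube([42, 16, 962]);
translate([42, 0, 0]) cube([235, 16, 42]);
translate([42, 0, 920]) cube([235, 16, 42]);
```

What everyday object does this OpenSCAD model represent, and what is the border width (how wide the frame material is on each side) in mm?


A picture frame. The border width is 42 mm.

Four thin pieces enclosing a rectangular opening — a picture frame. The two full-height stiles are 962 mm tall; the top rail sits at z = 920 and is 42 mm tall, so the border above the opening is 962 − 920 = 42 mm, matching the stile x-width.


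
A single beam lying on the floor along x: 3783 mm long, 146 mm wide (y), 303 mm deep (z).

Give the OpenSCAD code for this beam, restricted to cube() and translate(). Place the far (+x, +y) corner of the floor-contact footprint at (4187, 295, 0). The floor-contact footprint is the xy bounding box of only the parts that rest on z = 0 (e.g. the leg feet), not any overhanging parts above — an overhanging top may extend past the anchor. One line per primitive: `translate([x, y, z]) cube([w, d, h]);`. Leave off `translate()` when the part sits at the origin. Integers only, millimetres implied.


translate([404, 149, 0]) cube([3783, 146, 303]);


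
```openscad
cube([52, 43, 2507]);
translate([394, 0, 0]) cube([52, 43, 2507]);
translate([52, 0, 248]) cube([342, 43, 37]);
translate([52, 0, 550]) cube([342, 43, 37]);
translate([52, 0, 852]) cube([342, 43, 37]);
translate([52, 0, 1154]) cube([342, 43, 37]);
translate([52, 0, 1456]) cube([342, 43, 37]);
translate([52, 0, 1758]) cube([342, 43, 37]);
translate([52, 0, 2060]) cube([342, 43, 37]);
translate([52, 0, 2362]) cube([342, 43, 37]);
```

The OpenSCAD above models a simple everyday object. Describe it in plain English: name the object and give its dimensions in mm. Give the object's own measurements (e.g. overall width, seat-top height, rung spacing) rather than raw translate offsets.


A straight ladder. Two 52×43 mm vertical rails, 2507 mm tall, stand 446 mm apart (outside-to-outside) with their front faces coplanar on the −y side. 8 rungs, each 43 mm deep and 37 mm tall, span between the inner faces of the rails, front faces flush with the rails. The lowest rung's underside is at z = 248 mm and rungs are spaced 302 mm apart (underside to underside).


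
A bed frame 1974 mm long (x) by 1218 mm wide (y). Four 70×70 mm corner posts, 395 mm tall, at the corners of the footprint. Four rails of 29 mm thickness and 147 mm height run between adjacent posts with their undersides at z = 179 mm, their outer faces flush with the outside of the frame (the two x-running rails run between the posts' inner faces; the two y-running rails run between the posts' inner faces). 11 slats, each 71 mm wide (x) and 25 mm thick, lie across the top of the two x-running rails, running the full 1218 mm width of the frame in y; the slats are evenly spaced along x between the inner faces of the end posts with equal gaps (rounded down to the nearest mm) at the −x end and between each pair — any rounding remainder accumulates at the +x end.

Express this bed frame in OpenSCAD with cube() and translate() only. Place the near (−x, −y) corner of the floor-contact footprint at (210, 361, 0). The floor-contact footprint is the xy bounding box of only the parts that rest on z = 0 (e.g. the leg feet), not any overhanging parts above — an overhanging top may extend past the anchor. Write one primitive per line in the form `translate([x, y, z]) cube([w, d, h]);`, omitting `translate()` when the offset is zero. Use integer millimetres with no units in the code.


translate([210, 361, 0]) cube([70, 70, 395]);
translate([210, 1509, 0]) cube([70, 70, 395]);
translate([2114, 361, 0]) cube([70, 70, 395]);
translate([2114, 1509, 0]) cube([70, 70, 395]);
translate([280, 361, 179]) cube([1834, 29, 147]);
translate([280, 1550, 179]) cube([1834, 29, 147]);
translate([210, 431, 179]) cube([29, 1078, 147]);
translate([2155, 431, 179]) cube([29, 1078, 147]);
translate([367, 361, 326]) cube([71, 1218, 25]);
translate([525, 361, 326]) cube([71, 1218, 25]);
translate([683, 361, 326]) cube([71, 1218, 25]);
translate([841, 361, 326]) cube([71, 1218, 25]);
translate([999, 361, 326]) cube([71, 1218, 25]);
translate([1157, 361, 326]) cube([71, 1218, 25]);
translate([1315, 361, 326]) cube([71, 1218, 25]);
translate([1473, 361, 326]) cube([71, 1218, 25]);
translate([1631, 361, 326]) cube([71, 1218, 25]);
translate([1789, 361, 326]) cube([71, 1218, 25]);
translate([1947, 361, 326]) cube([71, 1218, 25]);


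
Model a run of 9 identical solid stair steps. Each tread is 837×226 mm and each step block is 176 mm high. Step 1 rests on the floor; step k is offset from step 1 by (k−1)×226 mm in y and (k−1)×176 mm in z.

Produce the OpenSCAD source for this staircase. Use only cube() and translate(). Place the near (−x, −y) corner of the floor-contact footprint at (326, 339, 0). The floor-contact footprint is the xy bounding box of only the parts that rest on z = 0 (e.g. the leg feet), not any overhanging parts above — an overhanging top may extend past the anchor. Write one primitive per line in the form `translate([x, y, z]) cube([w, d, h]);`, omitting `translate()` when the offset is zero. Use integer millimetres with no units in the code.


translate([326, 339, 0]) cube([837, 226, 176]);
translate([326, 565, 176]) cube([837, 226, 176]);
translate([326, 791, 352]) cube([837, 226, 176]);
translate([326, 1017, 528]) cube([837, 226, 176]);
translate([326, 1243, 704]) cube([837, 226, 176]);
translate([326, 1469, 880]) cube([837, 226, 176]);
translate([326, 1695, 1056]) cube([837, 226, 176]);
translate([326, 1921, 1232]) cube([837, 226, 176]);
translate([326, 2147, 1408]) cube([837, 226, 176]);
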